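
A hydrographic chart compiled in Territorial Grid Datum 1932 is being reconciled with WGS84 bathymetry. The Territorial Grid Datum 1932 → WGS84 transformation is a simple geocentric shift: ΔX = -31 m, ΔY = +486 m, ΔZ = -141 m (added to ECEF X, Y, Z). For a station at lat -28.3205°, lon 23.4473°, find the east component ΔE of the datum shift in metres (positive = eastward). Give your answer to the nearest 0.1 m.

ΔE = 458.2 m

The local east axis at (φ, λ) is (−sin λ, cos λ, 0), so ΔE = −sin(23.4473°)·(-31) + cos(23.4473°)·486 = 458.20 m.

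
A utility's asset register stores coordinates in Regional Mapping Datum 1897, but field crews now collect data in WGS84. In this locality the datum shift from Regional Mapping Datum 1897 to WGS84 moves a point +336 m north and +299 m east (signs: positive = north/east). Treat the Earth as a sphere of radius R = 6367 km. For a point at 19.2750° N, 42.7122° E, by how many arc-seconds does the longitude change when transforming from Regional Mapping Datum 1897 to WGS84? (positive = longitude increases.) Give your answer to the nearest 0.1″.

At latitude 19.2750°, cos φ = 0.943945.
One radian of longitude at latitude φ spans R cos φ, so Δλ = ΔE / (R cos φ) = 299.0 / (6367000 × 0.943945) = 4.9750e-05 rad = 10.262″.

Δλ = 10.3″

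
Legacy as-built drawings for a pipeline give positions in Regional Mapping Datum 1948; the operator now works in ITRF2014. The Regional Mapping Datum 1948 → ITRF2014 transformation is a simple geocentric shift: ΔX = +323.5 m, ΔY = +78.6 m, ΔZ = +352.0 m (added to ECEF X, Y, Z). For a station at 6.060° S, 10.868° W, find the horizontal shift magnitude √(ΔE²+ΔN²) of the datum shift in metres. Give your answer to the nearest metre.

The local east axis at (φ, λ) is (−sin λ, cos λ, 0), so ΔE = −sin(-10.868°)·323.5 + cos(-10.868°)·78.6 = 138.19 m.
The local north axis is (−sin φ cos λ, −sin φ sin λ, cos φ), giving ΔN = 33.539 − 1.565 + 350.033 = 382.01 m.
Horizontal magnitude = √(ΔE² + ΔN²) = √(138.19² + 382.01²) = 406.23 m.

406 m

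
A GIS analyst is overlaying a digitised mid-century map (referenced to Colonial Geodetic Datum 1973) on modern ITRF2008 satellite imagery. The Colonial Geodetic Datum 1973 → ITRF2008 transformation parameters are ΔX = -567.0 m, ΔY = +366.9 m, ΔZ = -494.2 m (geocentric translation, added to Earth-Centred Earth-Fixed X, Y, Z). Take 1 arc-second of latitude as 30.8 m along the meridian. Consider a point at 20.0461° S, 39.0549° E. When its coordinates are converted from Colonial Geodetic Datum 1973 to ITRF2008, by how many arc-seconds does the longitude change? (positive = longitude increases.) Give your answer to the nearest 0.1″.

Δλ = 22.2″

sin φ = -0.342776, cos φ = 0.939417, sin λ = 0.630065, cos λ = 0.776543.
East component: ΔE = −sin λ·ΔX + cos λ·ΔY = −(0.630065)(-567.0) + (0.776543)(366.9) = 642.16 m.
1° of latitude spans 3600 × 30.80 = 110880 m; at latitude φ, 1° of longitude spans that × cos φ = 104162.6 m, so Δλ = 642.16 / 104162.6 × 3600 = 22.194″.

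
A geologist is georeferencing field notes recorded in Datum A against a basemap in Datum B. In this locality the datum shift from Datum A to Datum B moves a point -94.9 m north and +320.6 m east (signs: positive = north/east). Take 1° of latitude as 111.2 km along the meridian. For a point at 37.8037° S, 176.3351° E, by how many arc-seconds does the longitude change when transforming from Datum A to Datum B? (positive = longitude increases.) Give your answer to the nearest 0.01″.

At latitude -37.8037°, cos φ = 0.790115.
1° of longitude at this latitude = 111.2 × cos φ = 87.86 km, so Δλ = 320.6 / 87860.8 = 0.0036490° = 13.136″.

Δλ = 13.14″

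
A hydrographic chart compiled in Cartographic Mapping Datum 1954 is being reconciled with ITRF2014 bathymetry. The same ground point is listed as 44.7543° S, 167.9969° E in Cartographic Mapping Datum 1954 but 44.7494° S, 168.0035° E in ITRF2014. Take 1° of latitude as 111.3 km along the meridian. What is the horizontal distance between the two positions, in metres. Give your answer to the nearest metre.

Δφ = -44.7494° − -44.7543° = +0.0049°; Δλ = 168.0035° − 167.9969° = +0.0066°.
ΔN = Δφ × 111300 = 545.4 m; ΔE = Δλ × 111300 × cos(-44.7543°) = +0.0066 × 111300 × 0.710133 = 521.6 m.
Distance = √(ΔE² + ΔN²) = √(521.6² + 545.4²) = 754.7 m.

755 m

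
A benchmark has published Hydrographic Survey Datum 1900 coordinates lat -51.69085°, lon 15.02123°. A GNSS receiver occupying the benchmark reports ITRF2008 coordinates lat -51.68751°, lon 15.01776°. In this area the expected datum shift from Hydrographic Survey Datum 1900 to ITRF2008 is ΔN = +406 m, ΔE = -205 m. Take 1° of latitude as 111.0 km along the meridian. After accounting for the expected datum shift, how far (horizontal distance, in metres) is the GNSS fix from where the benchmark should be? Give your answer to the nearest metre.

49 m

Observed coordinate differences: Δφ = +0.00334°, Δλ = -0.00347°.
Converting to metres (1° lat = 111000 m, cos φ = 0.619904): observed ΔN = 370.7 m, observed ΔE = -238.8 m.
Subtracting the expected shift leaves a residual of 370.7 − (406) = -35.3 m north and -238.8 − (-205) = -33.8 m east.
Residual distance = √((-35.3)² + (-33.8)²) = 48.8 m.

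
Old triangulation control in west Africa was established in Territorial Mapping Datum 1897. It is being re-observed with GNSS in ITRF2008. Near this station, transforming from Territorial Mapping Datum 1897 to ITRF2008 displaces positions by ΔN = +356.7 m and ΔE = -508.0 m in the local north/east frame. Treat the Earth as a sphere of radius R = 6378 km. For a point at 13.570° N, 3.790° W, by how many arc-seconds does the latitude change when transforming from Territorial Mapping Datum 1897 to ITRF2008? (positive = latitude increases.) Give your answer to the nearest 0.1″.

Δφ = 11.5″

On a sphere of radius R, 1 rad of latitude = R, so Δφ = ΔN / R = 356.7 / 6378000 = 5.5927e-05 rad = 11.536″.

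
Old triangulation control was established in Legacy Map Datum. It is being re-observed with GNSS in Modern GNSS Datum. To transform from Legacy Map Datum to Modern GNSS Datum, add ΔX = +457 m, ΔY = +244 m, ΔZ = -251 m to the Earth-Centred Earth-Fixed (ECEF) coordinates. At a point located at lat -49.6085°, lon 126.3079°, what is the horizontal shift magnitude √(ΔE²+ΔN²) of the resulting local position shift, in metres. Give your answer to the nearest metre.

The local east axis at (φ, λ) is (−sin λ, cos λ, 0), so ΔE = −sin(126.3079°)·457 + cos(126.3079°)·244 = -512.75 m.
The local north axis is (−sin φ cos λ, −sin φ sin λ, cos φ), giving ΔN = -206.099 + 149.758 − 162.650 = -218.99 m.
Horizontal magnitude = √(ΔE² + ΔN²) = √((-512.75)² + (-218.99)²) = 557.56 m.

558 m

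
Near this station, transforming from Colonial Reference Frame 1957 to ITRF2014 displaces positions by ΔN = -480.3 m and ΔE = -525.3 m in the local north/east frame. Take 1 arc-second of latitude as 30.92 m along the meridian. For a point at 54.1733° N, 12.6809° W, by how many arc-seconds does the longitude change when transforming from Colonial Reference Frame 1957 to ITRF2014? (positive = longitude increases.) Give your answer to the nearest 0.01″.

At latitude 54.1733°, cos φ = 0.585336.
1″ of longitude at this latitude = 30.92 × cos φ = 18.0986 m, so Δλ = -525.3 / 18.0986 = -29.024″.

Δλ = -29.02″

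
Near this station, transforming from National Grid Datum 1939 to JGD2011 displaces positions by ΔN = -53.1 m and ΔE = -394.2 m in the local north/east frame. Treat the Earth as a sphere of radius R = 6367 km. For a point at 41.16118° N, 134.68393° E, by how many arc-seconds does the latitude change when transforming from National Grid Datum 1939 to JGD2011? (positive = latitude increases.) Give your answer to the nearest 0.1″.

On a sphere of radius R, 1 rad of latitude = R, so Δφ = ΔN / R = -53.1 / 6367000 = -8.3399e-06 rad = -1.720″.

Δφ = -1.7″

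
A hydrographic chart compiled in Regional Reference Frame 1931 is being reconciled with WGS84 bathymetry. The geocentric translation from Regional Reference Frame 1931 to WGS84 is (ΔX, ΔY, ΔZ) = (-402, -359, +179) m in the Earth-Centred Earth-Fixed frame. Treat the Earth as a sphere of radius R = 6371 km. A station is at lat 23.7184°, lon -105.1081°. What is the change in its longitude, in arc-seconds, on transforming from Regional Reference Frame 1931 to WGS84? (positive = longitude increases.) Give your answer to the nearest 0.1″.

Δλ = -10.4″

sin φ = 0.402242, cos φ = 0.915533, sin λ = -0.965436, cos λ = -0.260641.
East component: ΔE = −sin λ·ΔX + cos λ·ΔY = −(-0.965436)(-402) + (-0.260641)(-359) = -294.54 m.
1° of latitude spans πR/180 = 111195 m; at latitude φ, 1° of longitude spans that × cos φ = 101802.7 m, so Δλ = -294.54 / 101802.7 × 3600 = -10.416″.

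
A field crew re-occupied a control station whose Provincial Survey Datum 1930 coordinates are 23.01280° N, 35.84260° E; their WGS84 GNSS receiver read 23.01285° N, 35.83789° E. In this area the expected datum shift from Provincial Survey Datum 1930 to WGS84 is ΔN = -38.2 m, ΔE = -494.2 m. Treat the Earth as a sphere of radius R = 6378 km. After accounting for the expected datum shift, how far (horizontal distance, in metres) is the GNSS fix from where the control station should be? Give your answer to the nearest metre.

45 m

Observed coordinate differences: Δφ = +0.00005°, Δλ = -0.00471°.
Converting to metres (1° lat = 111317 m, cos φ = 0.920418): observed ΔN = 5.6 m, observed ΔE = -482.6 m.
Subtracting the expected shift leaves a residual of 5.6 − (-38.2) = 43.8 m north and -482.6 − (-494.2) = 11.6 m east.
Residual distance = √(43.8² + 11.6²) = 45.3 m.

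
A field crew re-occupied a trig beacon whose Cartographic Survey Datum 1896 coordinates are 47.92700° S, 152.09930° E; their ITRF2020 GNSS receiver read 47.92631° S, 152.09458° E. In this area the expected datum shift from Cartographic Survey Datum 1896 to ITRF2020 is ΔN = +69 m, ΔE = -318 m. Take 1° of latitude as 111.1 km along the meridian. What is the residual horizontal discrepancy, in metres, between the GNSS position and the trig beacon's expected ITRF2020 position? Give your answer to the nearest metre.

Observed coordinate differences: Δφ = +0.00069°, Δλ = -0.00472°.
Converting to metres (1° lat = 111100 m, cos φ = 0.670077): observed ΔN = 76.7 m, observed ΔE = -351.4 m.
Subtracting the expected shift leaves a residual of 76.7 − (69) = 7.7 m north and -351.4 − (-318) = -33.4 m east.
Residual distance = √(7.7² + (-33.4)²) = 34.3 m.

34 m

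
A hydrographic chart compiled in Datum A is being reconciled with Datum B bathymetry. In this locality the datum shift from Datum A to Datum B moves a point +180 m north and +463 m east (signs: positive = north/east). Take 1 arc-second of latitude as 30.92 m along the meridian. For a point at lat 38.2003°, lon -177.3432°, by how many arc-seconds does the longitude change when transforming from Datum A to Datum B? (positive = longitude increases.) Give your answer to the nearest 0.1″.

At latitude 38.2003°, cos φ = 0.785854.
1″ of longitude at this latitude = 30.92 × cos φ = 24.2986 m, so Δλ = 463.0 / 24.2986 = 19.055″.

Δλ = 19.1″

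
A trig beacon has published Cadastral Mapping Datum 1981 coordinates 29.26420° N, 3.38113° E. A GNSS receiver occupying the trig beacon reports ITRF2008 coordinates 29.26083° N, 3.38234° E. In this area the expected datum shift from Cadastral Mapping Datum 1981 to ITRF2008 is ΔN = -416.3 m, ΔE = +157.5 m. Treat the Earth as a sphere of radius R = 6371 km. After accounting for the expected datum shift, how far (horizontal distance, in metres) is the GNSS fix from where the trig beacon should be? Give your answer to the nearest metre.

Observed coordinate differences: Δφ = -0.00337°, Δλ = +0.00121°.
Converting to metres (1° lat = 111195 m, cos φ = 0.872375): observed ΔN = -374.7 m, observed ΔE = 117.4 m.
Subtracting the expected shift leaves a residual of -374.7 − (-416.3) = 41.6 m north and 117.4 − (157.5) = -40.1 m east.
Residual distance = √(41.6² + (-40.1)²) = 57.8 m.

58 m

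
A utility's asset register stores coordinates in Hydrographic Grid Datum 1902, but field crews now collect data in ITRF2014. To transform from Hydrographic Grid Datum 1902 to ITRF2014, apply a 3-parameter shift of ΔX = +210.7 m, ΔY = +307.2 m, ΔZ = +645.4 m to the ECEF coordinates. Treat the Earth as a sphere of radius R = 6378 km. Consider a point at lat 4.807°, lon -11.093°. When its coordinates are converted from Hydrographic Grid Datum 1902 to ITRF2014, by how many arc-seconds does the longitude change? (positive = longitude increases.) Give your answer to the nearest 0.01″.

sin φ = 0.083800, cos φ = 0.996483, sin λ = -0.192402, cos λ = 0.981316.
East component: ΔE = −sin λ·ΔX + cos λ·ΔY = −(-0.192402)(210.7) + (0.981316)(307.2) = 342.00 m.
1° of latitude spans πR/180 = 111317 m; at latitude φ, 1° of longitude spans that × cos φ = 110925.6 m, so Δλ = 342.00 / 110925.6 × 3600 = 11.099″.

Δλ = 11.10″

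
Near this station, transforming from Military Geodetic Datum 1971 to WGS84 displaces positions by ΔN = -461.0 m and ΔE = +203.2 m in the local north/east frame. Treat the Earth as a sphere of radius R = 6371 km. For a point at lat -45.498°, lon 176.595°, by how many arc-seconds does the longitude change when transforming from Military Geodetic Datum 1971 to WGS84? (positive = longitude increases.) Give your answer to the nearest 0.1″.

Δλ = 9.4″

At latitude -45.498°, cos φ = 0.700934.
One radian of longitude at latitude φ spans R cos φ, so Δλ = ΔE / (R cos φ) = 203.2 / (6371000 × 0.700934) = 4.5503e-05 rad = 9.386″.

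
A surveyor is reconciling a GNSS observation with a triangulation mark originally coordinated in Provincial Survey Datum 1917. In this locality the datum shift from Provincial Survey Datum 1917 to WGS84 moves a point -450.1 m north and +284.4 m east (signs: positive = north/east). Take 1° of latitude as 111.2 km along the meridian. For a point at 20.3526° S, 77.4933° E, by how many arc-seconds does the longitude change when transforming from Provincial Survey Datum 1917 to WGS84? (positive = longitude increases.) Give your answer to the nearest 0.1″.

Δλ = 9.8″

At latitude -20.3526°, cos φ = 0.937570.
1° of longitude at this latitude = 111.2 × cos φ = 104.26 km, so Δλ = 284.4 / 104257.8 = 0.0027279° = 9.820″.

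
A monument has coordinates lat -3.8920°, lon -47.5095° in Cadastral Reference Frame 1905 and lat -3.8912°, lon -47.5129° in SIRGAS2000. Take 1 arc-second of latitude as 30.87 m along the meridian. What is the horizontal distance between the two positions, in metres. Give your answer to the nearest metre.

Δφ = -3.8912° − -3.8920° = +0.0008°; Δλ = -47.5129° − -47.5095° = -0.0034°.
1° of latitude = 3600 × 30.87 = 111132 m.
ΔN = Δφ × 111132 = 88.9 m; ΔE = Δλ × 111132 × cos(-3.8920°) = -0.0034 × 111132 × 0.997694 = -377.0 m.
Distance = √(ΔE² + ΔN²) = √((-377.0)² + 88.9²) = 387.3 m.

387 m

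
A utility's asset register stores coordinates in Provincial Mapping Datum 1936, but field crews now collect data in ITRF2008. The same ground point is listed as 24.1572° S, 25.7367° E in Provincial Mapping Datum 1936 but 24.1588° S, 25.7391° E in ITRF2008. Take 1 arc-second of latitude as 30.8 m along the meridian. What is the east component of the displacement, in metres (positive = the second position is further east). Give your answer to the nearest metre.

Δφ = -24.1588° − -24.1572° = -0.0016°; Δλ = 25.7391° − 25.7367° = +0.0024°.
1° of latitude = 3600 × 30.80 = 110880 m.
ΔN = Δφ × 110880 = -177.4 m; ΔE = Δλ × 110880 × cos(-24.1572°) = +0.0024 × 110880 × 0.912426 = 242.8 m.

ΔE = 243 m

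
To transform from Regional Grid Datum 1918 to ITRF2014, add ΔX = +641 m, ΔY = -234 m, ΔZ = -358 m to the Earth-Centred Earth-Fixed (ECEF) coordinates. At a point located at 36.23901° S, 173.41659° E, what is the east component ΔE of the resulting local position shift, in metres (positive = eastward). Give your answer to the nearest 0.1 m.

ΔE = 159.0 m

At φ = -36.23901°, λ = 173.41659°: sin φ = -0.591155, cos φ = 0.806558, sin λ = 0.114650, cos λ = -0.993406.
ΔE = −sin λ·ΔX + cos λ·ΔY = −(0.114650)·(641) + (-0.993406)·(-234) = 158.97 m.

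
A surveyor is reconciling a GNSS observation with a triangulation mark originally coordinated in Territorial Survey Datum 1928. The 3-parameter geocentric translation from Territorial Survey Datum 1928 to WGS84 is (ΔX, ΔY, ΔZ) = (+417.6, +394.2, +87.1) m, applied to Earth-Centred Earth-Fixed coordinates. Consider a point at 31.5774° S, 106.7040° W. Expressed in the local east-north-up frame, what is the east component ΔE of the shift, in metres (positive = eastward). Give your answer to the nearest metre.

ΔE = 287 m

At φ = -31.5774°, λ = -106.7040°: sin φ = -0.523650, cos φ = 0.851934, sin λ = -0.957802, cos λ = -0.287427.
ΔE = −sin λ·ΔX + cos λ·ΔY = −(-0.957802)·(417.6) + (-0.287427)·(394.2) = 286.67 m.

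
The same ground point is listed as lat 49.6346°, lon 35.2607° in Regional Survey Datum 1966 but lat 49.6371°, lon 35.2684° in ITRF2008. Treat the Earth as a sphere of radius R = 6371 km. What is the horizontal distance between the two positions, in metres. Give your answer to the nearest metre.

620 m

Δφ = 49.6371° − 49.6346° = +0.0025°; Δλ = 35.2684° − 35.2607° = +0.0077°.
1° along a meridian = πR/180 = 111195 m.
ΔN = Δφ × 111195 = 278.0 m; ΔE = Δλ × 111195 × cos(49.6346°) = +0.0077 × 111195 × 0.647660 = 554.5 m.
Distance = √(ΔE² + ΔN²) = √(554.5² + 278.0²) = 620.3 m.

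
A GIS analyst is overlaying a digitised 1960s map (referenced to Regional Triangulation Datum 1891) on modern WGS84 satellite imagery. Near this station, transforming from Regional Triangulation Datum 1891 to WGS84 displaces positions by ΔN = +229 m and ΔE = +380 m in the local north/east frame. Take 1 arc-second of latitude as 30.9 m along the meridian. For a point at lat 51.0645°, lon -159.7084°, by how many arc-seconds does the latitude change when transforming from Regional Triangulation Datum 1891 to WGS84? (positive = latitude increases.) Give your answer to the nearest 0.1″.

Δφ = 7.4″

1″ of latitude = 30.90 m, so Δφ = 229.0 / 30.90 = 7.411″.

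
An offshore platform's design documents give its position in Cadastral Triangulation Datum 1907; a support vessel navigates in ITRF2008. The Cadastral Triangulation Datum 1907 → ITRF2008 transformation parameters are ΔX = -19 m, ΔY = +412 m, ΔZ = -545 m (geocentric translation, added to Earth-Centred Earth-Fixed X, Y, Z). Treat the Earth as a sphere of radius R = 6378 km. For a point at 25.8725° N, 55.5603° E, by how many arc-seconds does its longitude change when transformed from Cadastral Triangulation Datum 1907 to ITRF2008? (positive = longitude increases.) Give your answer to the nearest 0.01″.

sin φ = 0.436370, cos φ = 0.899767, sin λ = 0.824722, cos λ = 0.565539.
East component: ΔE = −sin λ·ΔX + cos λ·ΔY = −(0.824722)(-19) + (0.565539)(412) = 248.67 m.
1° of latitude spans πR/180 = 111317 m; at latitude φ, 1° of longitude spans that × cos φ = 100159.5 m, so Δλ = 248.67 / 100159.5 × 3600 = 8.938″.

Δλ = 8.94″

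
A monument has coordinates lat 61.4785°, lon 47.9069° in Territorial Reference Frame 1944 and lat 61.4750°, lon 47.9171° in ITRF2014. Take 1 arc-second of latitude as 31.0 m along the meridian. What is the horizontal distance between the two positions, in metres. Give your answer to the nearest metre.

669 m

Δφ = 61.4750° − 61.4785° = -0.0035°; Δλ = 47.9171° − 47.9069° = +0.0102°.
1° of latitude = 3600 × 31.00 = 111600 m.
ΔN = Δφ × 111600 = -390.6 m; ΔE = Δλ × 111600 × cos(61.4785°) = +0.0102 × 111600 × 0.477488 = 543.5 m.
Distance = √(ΔE² + ΔN²) = √(543.5² + (-390.6)²) = 669.3 m.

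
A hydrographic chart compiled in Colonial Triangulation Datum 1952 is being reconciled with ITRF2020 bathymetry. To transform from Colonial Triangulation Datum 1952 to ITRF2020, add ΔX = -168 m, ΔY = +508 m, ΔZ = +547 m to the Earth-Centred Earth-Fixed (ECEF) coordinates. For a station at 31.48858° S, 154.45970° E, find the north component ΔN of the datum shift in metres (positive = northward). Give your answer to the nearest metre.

The local north axis is (−sin φ cos λ, −sin φ sin λ, cos φ), giving ΔN = 79.176 + 114.402 + 466.451 = 660.03 m.

ΔN = 660 m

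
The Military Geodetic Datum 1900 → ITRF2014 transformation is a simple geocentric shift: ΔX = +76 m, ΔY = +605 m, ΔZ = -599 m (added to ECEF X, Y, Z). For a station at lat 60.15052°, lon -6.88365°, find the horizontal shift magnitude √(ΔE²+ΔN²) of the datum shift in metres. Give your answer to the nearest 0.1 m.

At φ = 60.15052°, λ = -6.88365°: sin φ = 0.867336, cos φ = 0.497723, sin λ = -0.119854, cos λ = 0.992792.
ΔE = −sin λ·ΔX + cos λ·ΔY = −(-0.119854)·(76) + (0.992792)·(605) = 609.75 m.
ΔN = −sin φ cos λ·ΔX − sin φ sin λ·ΔY + cos φ·ΔZ = −(0.867336)(0.992792)(76) − (0.867336)(-0.119854)(605) + (0.497723)(-599) = -300.69 m.
Horizontal magnitude = √(ΔE² + ΔN²) = √(609.75² + (-300.69)²) = 679.86 m.

679.9 m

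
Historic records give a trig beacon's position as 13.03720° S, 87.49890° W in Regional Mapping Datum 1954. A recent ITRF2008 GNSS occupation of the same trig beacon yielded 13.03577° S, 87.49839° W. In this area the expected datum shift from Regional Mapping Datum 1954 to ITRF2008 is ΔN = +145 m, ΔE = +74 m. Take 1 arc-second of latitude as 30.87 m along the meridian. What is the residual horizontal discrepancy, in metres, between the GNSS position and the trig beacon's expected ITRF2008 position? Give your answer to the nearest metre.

23 m

Observed coordinate differences: Δφ = +0.00143°, Δλ = +0.00051°.
Converting to metres (1° lat = 111132 m, cos φ = 0.974224): observed ΔN = 158.9 m, observed ΔE = 55.2 m.
Subtracting the expected shift leaves a residual of 158.9 − (145) = 13.9 m north and 55.2 − (74) = -18.8 m east.
Residual distance = √(13.9² + (-18.8)²) = 23.4 m.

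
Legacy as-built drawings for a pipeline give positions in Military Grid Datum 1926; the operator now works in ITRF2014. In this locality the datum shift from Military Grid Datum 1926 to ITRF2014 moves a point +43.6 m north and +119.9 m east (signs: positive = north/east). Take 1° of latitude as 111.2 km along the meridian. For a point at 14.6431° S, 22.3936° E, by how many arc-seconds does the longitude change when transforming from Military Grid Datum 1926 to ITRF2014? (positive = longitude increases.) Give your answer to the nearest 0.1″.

Δλ = 4.0″

At latitude -14.6431°, cos φ = 0.967519.
1° of longitude at this latitude = 111.2 × cos φ = 107.59 km, so Δλ = 119.9 / 107588.1 = 0.0011144° = 4.012″.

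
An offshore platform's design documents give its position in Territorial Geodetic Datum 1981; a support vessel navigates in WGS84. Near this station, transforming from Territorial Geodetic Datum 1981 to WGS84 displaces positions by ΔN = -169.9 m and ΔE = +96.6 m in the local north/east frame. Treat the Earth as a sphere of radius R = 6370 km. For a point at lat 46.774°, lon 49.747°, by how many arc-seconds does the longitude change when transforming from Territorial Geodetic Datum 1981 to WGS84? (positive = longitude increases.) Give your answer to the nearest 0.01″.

At latitude 46.774°, cos φ = 0.684878.
One radian of longitude at latitude φ spans R cos φ, so Δλ = ΔE / (R cos φ) = 96.6 / (6370000 × 0.684878) = 2.2142e-05 rad = 4.567″.

Δλ = 4.57″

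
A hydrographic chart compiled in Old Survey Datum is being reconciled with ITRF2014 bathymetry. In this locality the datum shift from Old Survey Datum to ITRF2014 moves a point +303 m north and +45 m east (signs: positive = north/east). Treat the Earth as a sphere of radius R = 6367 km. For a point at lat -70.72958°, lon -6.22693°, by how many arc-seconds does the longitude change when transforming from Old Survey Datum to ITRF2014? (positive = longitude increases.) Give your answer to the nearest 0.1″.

At latitude -70.72958°, cos φ = 0.330027.
One radian of longitude at latitude φ spans R cos φ, so Δλ = ΔE / (R cos φ) = 45.0 / (6367000 × 0.330027) = 2.1415e-05 rad = 4.417″.

Δλ = 4.4″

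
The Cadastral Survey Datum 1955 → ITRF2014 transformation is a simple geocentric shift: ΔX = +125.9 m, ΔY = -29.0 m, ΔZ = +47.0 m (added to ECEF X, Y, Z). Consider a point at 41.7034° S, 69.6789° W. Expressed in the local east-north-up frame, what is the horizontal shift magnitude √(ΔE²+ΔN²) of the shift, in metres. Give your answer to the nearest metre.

At φ = -41.7034°, λ = -69.6789°: sin φ = -0.665275, cos φ = 0.746599, sin λ = -0.937761, cos λ = 0.347281.
ΔE = −sin λ·ΔX + cos λ·ΔY = −(-0.937761)·(125.9) + (0.347281)·(-29.0) = 107.99 m.
ΔN = −sin φ cos λ·ΔX − sin φ sin λ·ΔY + cos φ·ΔZ = −(-0.665275)(0.347281)(125.9) − (-0.665275)(-0.937761)(-29.0) + (0.746599)(47.0) = 82.27 m.
Horizontal magnitude = √(ΔE² + ΔN²) = √(107.99² + 82.27²) = 135.76 m.

136 m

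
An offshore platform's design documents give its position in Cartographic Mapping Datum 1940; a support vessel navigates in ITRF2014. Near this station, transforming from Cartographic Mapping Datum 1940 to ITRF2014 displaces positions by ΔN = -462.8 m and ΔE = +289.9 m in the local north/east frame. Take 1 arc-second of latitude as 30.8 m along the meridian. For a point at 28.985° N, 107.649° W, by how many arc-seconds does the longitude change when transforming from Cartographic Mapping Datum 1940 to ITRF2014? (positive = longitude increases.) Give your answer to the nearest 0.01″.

At latitude 28.985°, cos φ = 0.874747.
1″ of longitude at this latitude = 30.80 × cos φ = 26.9422 m, so Δλ = 289.9 / 26.9422 = 10.760″.

Δλ = 10.76″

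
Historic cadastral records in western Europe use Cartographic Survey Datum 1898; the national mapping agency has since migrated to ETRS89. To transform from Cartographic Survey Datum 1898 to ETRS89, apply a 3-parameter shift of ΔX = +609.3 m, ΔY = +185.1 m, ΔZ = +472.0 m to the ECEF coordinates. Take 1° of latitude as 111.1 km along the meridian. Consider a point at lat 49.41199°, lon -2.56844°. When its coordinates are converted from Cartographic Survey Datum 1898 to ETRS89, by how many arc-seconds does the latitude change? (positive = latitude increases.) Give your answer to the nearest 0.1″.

Δφ = -4.8″

sin φ = 0.759407, cos φ = 0.650615, sin λ = -0.044813, cos λ = 0.998995.
North component: ΔN = −sin φ cos λ·ΔX − sin φ sin λ·ΔY + cos φ·ΔZ = −(0.759407)(0.998995)(609.3) − (0.759407)(-0.044813)(185.1) + (0.650615)(472.0) = -148.85 m.
1° of latitude spans 111100 m, so Δφ = -148.85 / 111100 × 3600 = -4.823″.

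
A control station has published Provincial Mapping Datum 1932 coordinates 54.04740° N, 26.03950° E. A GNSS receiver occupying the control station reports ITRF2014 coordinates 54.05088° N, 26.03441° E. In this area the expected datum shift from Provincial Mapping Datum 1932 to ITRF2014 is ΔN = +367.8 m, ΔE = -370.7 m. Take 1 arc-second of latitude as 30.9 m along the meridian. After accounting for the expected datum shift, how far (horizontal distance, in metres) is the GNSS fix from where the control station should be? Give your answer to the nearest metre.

43 m

Observed coordinate differences: Δφ = +0.00348°, Δλ = -0.00509°.
Converting to metres (1° lat = 111240 m, cos φ = 0.587116): observed ΔN = 387.1 m, observed ΔE = -332.4 m.
Subtracting the expected shift leaves a residual of 387.1 − (367.8) = 19.3 m north and -332.4 − (-370.7) = 38.3 m east.
Residual distance = √(19.3² + 38.3²) = 42.9 m.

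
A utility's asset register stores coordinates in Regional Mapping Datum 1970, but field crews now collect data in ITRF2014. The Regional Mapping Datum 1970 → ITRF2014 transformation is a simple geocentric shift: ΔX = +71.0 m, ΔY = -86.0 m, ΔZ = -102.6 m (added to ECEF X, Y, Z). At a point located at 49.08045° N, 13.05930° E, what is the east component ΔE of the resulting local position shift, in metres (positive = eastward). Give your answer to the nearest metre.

ΔE = -100 m

At φ = 49.08045°, λ = 13.05930°: sin φ = 0.755630, cos φ = 0.654999, sin λ = 0.225959, cos λ = 0.974137.
ΔE = −sin λ·ΔX + cos λ·ΔY = −(0.225959)·(71.0) + (0.974137)·(-86.0) = -99.82 m.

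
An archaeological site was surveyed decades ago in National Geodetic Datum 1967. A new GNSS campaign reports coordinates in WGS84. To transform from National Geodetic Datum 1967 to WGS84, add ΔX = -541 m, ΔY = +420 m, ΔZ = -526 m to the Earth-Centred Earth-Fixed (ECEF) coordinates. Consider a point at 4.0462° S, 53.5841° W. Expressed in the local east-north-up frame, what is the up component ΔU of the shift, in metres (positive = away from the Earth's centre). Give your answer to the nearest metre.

ΔU = -620 m

At φ = -4.0462°, λ = -53.5841°: sin φ = -0.070561, cos φ = 0.997507, sin λ = -0.804729, cos λ = 0.593642.
ΔU = cos φ cos λ·ΔX + cos φ sin λ·ΔY + sin φ·ΔZ = (0.997507)(0.593642)(-541) + (0.997507)(-0.804729)(420) + (-0.070561)(-526) = -620.39 m.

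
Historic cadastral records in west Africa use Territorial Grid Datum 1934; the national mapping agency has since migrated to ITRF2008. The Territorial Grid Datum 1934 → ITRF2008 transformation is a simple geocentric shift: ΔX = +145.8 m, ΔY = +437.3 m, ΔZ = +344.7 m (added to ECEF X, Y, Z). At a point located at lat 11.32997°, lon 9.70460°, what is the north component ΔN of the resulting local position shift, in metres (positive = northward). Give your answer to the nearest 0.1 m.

At φ = 11.32997°, λ = 9.70460°: sin φ = 0.196459, cos φ = 0.980512, sin λ = 0.168569, cos λ = 0.985690.
ΔN = −sin φ cos λ·ΔX − sin φ sin λ·ΔY + cos φ·ΔZ = −(0.196459)(0.985690)(145.8) − (0.196459)(0.168569)(437.3) + (0.980512)(344.7) = 295.27 m.

ΔN = 295.3 m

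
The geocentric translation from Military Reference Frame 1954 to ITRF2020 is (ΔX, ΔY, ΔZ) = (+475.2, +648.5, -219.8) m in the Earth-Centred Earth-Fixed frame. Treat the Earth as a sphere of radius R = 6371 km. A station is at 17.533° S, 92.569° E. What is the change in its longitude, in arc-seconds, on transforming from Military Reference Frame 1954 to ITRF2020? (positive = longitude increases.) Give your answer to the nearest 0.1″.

Δλ = -17.1″

sin φ = -0.301255, cos φ = 0.953544, sin λ = 0.998995, cos λ = -0.044822.
East component: ΔE = −sin λ·ΔX + cos λ·ΔY = −(0.998995)(475.2) + (-0.044822)(648.5) = -503.79 m.
1° of latitude spans πR/180 = 111195 m; at latitude φ, 1° of longitude spans that × cos φ = 106029.2 m, so Δλ = -503.79 / 106029.2 × 3600 = -17.105″.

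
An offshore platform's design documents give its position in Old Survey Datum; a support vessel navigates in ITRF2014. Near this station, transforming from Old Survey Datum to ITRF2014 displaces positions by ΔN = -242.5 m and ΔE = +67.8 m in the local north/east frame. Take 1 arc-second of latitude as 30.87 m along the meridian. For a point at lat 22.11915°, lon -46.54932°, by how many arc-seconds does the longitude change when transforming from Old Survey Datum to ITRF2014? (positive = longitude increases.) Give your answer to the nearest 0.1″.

At latitude 22.11915°, cos φ = 0.926403.
1″ of longitude at this latitude = 30.87 × cos φ = 28.5981 m, so Δλ = 67.8 / 28.5981 = 2.371″.

Δλ = 2.4″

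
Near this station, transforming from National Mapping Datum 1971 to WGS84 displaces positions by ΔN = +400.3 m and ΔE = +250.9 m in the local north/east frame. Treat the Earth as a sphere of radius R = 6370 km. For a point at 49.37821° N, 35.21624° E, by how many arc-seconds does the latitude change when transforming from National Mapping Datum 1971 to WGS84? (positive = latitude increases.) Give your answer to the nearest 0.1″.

On a sphere of radius R, 1 rad of latitude = R, so Δφ = ΔN / R = 400.3 / 6370000 = 6.2841e-05 rad = 12.962″.

Δφ = 13.0″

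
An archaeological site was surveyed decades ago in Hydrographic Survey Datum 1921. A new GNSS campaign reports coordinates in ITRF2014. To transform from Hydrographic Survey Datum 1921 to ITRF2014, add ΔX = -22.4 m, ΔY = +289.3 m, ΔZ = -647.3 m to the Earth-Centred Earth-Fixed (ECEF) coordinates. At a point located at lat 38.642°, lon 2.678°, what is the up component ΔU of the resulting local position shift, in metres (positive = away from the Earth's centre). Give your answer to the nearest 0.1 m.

At φ = 38.642°, λ = 2.678°: sin φ = 0.624452, cos φ = 0.781063, sin λ = 0.046723, cos λ = 0.998908.
ΔU = cos φ cos λ·ΔX + cos φ sin λ·ΔY + sin φ·ΔZ = (0.781063)(0.998908)(-22.4) + (0.781063)(0.046723)(289.3) + (0.624452)(-647.3) = -411.13 m.

ΔU = -411.1 m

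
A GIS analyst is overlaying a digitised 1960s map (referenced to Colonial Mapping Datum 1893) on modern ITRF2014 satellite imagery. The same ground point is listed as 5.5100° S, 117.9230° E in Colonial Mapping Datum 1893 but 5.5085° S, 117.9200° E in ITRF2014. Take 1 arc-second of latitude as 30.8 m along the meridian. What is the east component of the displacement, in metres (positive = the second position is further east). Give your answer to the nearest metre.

Δφ = -5.5085° − -5.5100° = +0.0015°; Δλ = 117.9200° − 117.9230° = -0.0030°.
1° of latitude = 3600 × 30.80 = 110880 m.
ΔN = Δφ × 110880 = 166.3 m; ΔE = Δλ × 110880 × cos(-5.5100°) = -0.0030 × 110880 × 0.995379 = -331.1 m.

ΔE = -331 m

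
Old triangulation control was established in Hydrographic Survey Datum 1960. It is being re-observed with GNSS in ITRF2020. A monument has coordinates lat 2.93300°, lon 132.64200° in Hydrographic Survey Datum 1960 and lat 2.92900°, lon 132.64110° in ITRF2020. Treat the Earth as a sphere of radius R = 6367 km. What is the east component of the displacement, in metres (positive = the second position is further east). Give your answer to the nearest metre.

Δφ = 2.92900° − 2.93300° = -0.00400°; Δλ = 132.64110° − 132.64200° = -0.00090°.
1° along a meridian = πR/180 = 111125 m.
ΔN = Δφ × 111125 = -444.5 m; ΔE = Δλ × 111125 × cos(2.93300°) = -0.00090 × 111125 × 0.998690 = -99.9 m.

ΔE = -100 m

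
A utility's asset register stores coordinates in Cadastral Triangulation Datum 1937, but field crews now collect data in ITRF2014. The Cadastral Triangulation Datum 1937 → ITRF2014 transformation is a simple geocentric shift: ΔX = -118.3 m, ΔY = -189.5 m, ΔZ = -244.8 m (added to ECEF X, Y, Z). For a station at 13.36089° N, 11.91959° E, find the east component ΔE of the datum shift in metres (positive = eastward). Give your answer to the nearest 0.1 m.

ΔE = -161.0 m

The local east axis at (φ, λ) is (−sin λ, cos λ, 0), so ΔE = −sin(11.91959°)·(-118.3) + cos(11.91959°)·(-189.5) = -160.98 m.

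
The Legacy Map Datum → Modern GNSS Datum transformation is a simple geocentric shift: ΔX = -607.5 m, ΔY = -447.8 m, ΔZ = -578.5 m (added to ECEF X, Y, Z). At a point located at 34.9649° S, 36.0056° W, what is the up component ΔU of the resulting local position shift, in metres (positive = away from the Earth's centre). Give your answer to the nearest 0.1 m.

The local up (radial) axis is (cos φ cos λ, cos φ sin λ, sin φ), giving ΔU = -402.739 + 215.731 + 331.524 = 144.52 m.

ΔU = 144.5 m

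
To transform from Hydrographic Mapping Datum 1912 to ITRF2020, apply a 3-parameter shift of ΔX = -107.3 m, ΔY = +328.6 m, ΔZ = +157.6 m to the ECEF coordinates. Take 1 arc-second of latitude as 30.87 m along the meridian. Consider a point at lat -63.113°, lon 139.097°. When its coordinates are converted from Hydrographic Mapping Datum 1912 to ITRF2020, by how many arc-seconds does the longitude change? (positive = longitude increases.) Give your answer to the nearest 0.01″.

Δλ = -12.76″

sin φ = -0.891900, cos φ = 0.452232, sin λ = 0.654780, cos λ = -0.755819.
East component: ΔE = −sin λ·ΔX + cos λ·ΔY = −(0.654780)(-107.3) + (-0.755819)(328.6) = -178.10 m.
1° of latitude spans 3600 × 30.87 = 111132 m; at latitude φ, 1° of longitude spans that × cos φ = 50257.5 m, so Δλ = -178.10 / 50257.5 × 3600 = -12.758″.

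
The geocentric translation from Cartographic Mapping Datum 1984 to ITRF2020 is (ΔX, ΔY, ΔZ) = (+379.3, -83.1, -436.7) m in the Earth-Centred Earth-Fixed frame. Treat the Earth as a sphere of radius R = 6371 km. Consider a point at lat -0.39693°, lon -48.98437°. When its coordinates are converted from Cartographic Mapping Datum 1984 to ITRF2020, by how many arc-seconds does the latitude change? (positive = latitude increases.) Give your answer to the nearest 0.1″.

sin φ = -0.006928, cos φ = 0.999976, sin λ = -0.754531, cos λ = 0.656265.
North component: ΔN = −sin φ cos λ·ΔX − sin φ sin λ·ΔY + cos φ·ΔZ = −(-0.006928)(0.656265)(379.3) − (-0.006928)(-0.754531)(-83.1) + (0.999976)(-436.7) = -434.53 m.
1° of latitude spans πR/180 = 111195 m, so Δφ = -434.53 / 111195 × 3600 = -14.068″.

Δφ = -14.1″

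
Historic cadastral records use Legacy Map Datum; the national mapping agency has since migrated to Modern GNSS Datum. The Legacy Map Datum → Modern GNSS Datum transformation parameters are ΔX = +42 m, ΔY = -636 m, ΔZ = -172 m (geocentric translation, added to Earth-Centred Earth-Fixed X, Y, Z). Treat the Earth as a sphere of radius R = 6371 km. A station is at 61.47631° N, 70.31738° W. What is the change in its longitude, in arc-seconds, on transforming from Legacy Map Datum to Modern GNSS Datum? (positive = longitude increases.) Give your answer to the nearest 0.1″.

Δλ = -11.8″

sin φ = 0.878620, cos φ = 0.477522, sin λ = -0.941573, cos λ = 0.336810.
East component: ΔE = −sin λ·ΔX + cos λ·ΔY = −(-0.941573)(42) + (0.336810)(-636) = -174.66 m.
1° of latitude spans πR/180 = 111195 m; at latitude φ, 1° of longitude spans that × cos φ = 53098.0 m, so Δλ = -174.66 / 53098.0 × 3600 = -11.842″.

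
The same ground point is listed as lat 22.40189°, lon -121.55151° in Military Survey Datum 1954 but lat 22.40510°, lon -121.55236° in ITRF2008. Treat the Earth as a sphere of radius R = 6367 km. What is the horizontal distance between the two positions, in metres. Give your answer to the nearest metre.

367 m

Δφ = 22.40510° − 22.40189° = +0.00321°; Δλ = -121.55236° − -121.55151° = -0.00085°.
1° along a meridian = πR/180 = 111125 m.
ΔN = Δφ × 111125 = 356.7 m; ΔE = Δλ × 111125 × cos(22.40189°) = -0.00085 × 111125 × 0.924533 = -87.3 m.
Distance = √(ΔE² + ΔN²) = √((-87.3)² + 356.7²) = 367.2 m.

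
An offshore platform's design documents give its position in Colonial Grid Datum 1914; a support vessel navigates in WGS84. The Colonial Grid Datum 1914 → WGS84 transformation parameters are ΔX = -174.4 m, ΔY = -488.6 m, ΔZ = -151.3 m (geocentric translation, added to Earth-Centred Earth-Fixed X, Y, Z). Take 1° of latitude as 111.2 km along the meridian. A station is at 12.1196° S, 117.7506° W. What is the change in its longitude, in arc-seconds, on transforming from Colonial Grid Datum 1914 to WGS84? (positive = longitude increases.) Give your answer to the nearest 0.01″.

Δλ = 2.42″

sin φ = -0.209953, cos φ = 0.977711, sin λ = -0.884983, cos λ = -0.465624.
East component: ΔE = −sin λ·ΔX + cos λ·ΔY = −(-0.884983)(-174.4) + (-0.465624)(-488.6) = 73.16 m.
1° of latitude spans 111200 m; at latitude φ, 1° of longitude spans that × cos φ = 108721.5 m, so Δλ = 73.16 / 108721.5 × 3600 = 2.423″.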